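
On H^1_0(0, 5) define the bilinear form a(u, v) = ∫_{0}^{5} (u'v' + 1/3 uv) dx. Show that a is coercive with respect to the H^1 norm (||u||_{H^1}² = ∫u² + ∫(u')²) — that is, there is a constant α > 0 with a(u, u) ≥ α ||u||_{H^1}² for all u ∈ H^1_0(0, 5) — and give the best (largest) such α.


α = (25/3 + π^2)/(π^2 + 25)

Coercivity of a(·,·) on H^1_0(0, 5) means a(u, u) ≥ α ||u||_{H^1}² for every u ∈ H^1_0.
The interval has length L = 5, and Poincaré/coercivity depend only on L. Here a(u, u) = ∫(u')² + (1/3)·∫u².
Here 0 < c = 1/3 < 1. The condition a(u,u) ≥ α||u||_{H^1}² reads (1−α)∫(u')² ≥ (α−c)∫u². Any admissible α is ≤ 1 (rapidly oscillating u have ∫u²/∫(u')² → 0), and α = 1 would force 0 ≥ (1−c)∫u², impossible since c < 1; so 1−α > 0. By the sharp Poincaré inequality on H^1_0 of an interval of length L, ∫(u')² ≥ (π/L)²∫u² with equality for the first sine mode sin(π(x−x₀)/L) (x₀ the left endpoint), so the inequality holds for all u iff (1−α)(π/L)² ≥ α − c, i.e. α ≤ ((π/L)² + c)/((π/L)² + 1) = (1 + c(L/π)²)/(1 + (L/π)²). With (π/L)² = π^2/25 and c = 1/3, the largest admissible constant is α = ((π/L)² + c)/((π/L)² + 1).
Simplifying, α = (25/3 + π^2)/(π^2 + 25).


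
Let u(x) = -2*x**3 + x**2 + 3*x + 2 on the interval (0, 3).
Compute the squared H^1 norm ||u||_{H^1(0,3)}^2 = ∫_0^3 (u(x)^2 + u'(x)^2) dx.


||u||_{H^1}^2 = 19995/14

The H^1 norm (squared) on an interval (0, L) is
  ||u||_{H^1}^2 = ∫_0^L u(x)^2 dx + ∫_0^L u'(x)^2 dx.
Compute u'(x) = -6*x**2 + 2*x + 3.
Then u(x)^2 = 4*x**6 - 4*x**5 - 11*x**4 - 2*x**3 + 13*x**2 + 12*x + 4 and u'(x)^2 = 36*x**4 - 24*x**3 - 32*x**2 + 12*x + 9.
Integrate each monomial from 0 to 3 using ∫_0^3 c·x^n dx = c·3^(n+1)/(n+1):
  ∫_0^3 u(x)^2 dx = ∫_0^3 (4*x^6 - 4*x^5 - 11*x^4 - 2*x^3 + 13*x^2 + 12*x + 4) dx. Term by term:
    ∫_0^3 4*x^6 dx = 8748/7;  ∫_0^3 -4*x^5 dx = -486;  ∫_0^3 -11*x^4 dx = -2673/5;
    ∫_0^3 -2*x^3 dx = -81/2;  ∫_0^3 13*x^2 dx = 117;  ∫_0^3 12*x dx = 54;
    ∫_0^3 4 dx = 12.
  Sum: 8748/7 − 486 − 2673/5 − 81/2 + 117 + 54 + 12 = 26013/70.
  ∫_0^3 u'(x)^2 dx = ∫_0^3 (36*x^4 - 24*x^3 - 32*x^2 + 12*x + 9) dx. Term by term:
    ∫_0^3 36*x^4 dx = 8748/5;  ∫_0^3 -24*x^3 dx = -486;  ∫_0^3 -32*x^2 dx = -288;
    ∫_0^3 12*x dx = 54;  ∫_0^3 9 dx = 27.
  Sum: 8748/5 − 486 − 288 + 54 + 27 = 5283/5.
Adding: ||u||_{H^1}^2 = 26013/70 + 5283/5 = 19995/14.


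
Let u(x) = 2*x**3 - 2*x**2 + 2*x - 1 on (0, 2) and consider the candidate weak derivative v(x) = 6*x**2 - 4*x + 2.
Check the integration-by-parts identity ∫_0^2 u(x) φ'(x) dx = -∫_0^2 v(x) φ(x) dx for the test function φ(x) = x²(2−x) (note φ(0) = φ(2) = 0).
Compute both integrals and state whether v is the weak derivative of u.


LHS = -136/15, RHS = -136/15. Yes, v = u' weakly.

u(x) = 2*x**3 - 2*x**2 + 2*x - 1, classical derivative u'(x) = 6*x**2 - 4*x + 2.
φ(x) = x²(2−x), so φ'(x) = x*(4 - 3*x).
Note φ(0) = φ(2) = 0, so the boundary term u·φ vanishes.
LHS = ∫_0^2 u(x) φ'(x) dx = ∫_0^2 (-6*x^5 + 14*x^4 - 14*x^3 + 11*x^2 - 4*x) dx. Term by term:
  ∫_0^2 -6*x^5 dx = -64;  ∫_0^2 14*x^4 dx = 448/5;  ∫_0^2 -14*x^3 dx = -56;
  ∫_0^2 11*x^2 dx = 88/3;  ∫_0^2 -4*x dx = -8.
Sum: -64 + 448/5 − 56 + 88/3 − 8 = -136/15.
So LHS = -136/15.
∫_0^2 v(x) φ(x) dx = ∫_0^2 (-6*x^5 + 16*x^4 - 10*x^3 + 4*x^2) dx. Term by term:
  ∫_0^2 -6*x^5 dx = -64;  ∫_0^2 16*x^4 dx = 512/5;  ∫_0^2 -10*x^3 dx = -40;
  ∫_0^2 4*x^2 dx = 32/3.
Sum: -64 + 512/5 − 40 + 32/3 = 136/15.
So RHS = -∫_0^2 v(x) φ(x) dx = -136/15.
LHS = RHS, so the identity holds for this test φ.
Moreover u is smooth here and v(x) = u'(x) = 6*x**2 - 4*x + 2 pointwise, so the identity holds for every test function. Hence v is the weak derivative of u.


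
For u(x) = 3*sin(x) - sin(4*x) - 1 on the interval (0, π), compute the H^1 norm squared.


||u||_{H^1(0,π)}^2 = -12 + 37*π/2

u'(x) = 3*cos(x) - 4*cos(4*x).
Expand u² and (u')² and integrate term by term on (0, π), using: for integers n ≥ 1, ∫_0^π sin²(nx) dx = ∫_0^π cos²(nx) dx = π/2; for n ≠ n', ∫_0^π sin(nx)sin(n'x) dx = ∫_0^π cos(nx)cos(n'x) dx = 0; and by product-to-sum, ∫_0^π sin(nx)cos(n'x) dx = ½∫_0^π [sin((n+n')x) + sin((n−n')x)] dx, which is 0 when n+n' is even and 2n/(n²−n'²) when n+n' is odd (it need not vanish on (0, π)). For the constant mode: ∫_0^π 1 dx = π, ∫_0^π cos(nx) dx = 0, ∫_0^π sin(nx) dx = (1−(−1)^n)/n.
  u² squared terms: (-1)²·∫1 dx = 1·π = π;  (-1)²·∫sin(4x)² dx = 1·π/2 = π/2;  (3)²·∫sin(x)² dx = 9·π/2 = 9*π/2.
  u² cross terms: 2·(-1)·(-1)·∫1·sin(4x) dx = 2·(0) = 0;  2·(-1)·(3)·∫1·sin(x) dx = -6·(2) = -12;  2·(-1)·(3)·∫sin(4x)·sin(x) dx = -6·(0) = 0.
  So ∫_0^π u² dx = π + π/2 + 9*π/2 + 0 − 12 + 0 = -12 + 6*π.
  (u')² squared terms: (-4)²·∫cos(4x)² dx = 16·π/2 = 8*π;  (3)²·∫cos(x)² dx = 9·π/2 = 9*π/2.
  (u')² cross terms: 2·(-4)·(3)·∫cos(4x)·cos(x) dx = -24·(0) = 0.
  So ∫_0^π (u')² dx = 8*π + 9*π/2 + 0 = 25*π/2.
||u||_{H^1}^2 = (-12 + 6*π) + (25*π/2) = -12 + 37*π/2.


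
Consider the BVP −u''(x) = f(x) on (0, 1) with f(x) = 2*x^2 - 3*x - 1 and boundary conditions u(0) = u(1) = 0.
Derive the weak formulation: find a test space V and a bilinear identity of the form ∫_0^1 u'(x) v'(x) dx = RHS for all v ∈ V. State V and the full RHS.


V = H^1_0(0, 1) (so v(0) = v(1) = 0); weak form: ∫_0^1 u'v' dx = ∫_0^1 (2*x^2 - 3*x - 1) v dx for all v ∈ V.

Multiply both sides by a test function v and integrate from 0 to 1:
  ∫_0^1 −u''(x) v(x) dx = ∫_0^1 f(x) v(x) dx.
Integrate the LHS by parts once:
  ∫_0^1 −u'' v dx = −[u'(x) v(x)]_0^1 + ∫_0^1 u'(x) v'(x) dx.
Thus ∫_0^1 u'(x) v'(x) dx = ∫_0^1 f(x) v(x) dx + [u'(x) v(x)]_0^1.
Choose V so that boundary terms are either known or forced to vanish.
u is Dirichlet: u(0) = u(1) = 0. Let V = H^1_0(0, 1); then v(0) = v(1) = 0, and [u' v]_0^1 = 0.
Weak formulation: find u (satisfying any essential BC) such that ∫_0^1 u'(x) v'(x) dx = ∫_0^1 f v dx for all v ∈ V.
Substituting f(x) = 2*x^2 - 3*x - 1, the right-hand side is ∫_0^1 (2*x^2 - 3*x - 1) v dx.


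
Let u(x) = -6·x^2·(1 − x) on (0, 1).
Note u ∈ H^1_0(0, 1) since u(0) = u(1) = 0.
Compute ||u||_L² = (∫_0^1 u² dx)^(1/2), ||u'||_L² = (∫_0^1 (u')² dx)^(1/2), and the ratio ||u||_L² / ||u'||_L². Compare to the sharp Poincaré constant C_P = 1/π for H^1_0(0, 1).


||u||_L² / ||u'||_L² = sqrt(14)/14 < C_P = 1/π.

u(x) = -6·x^2·(1 − x), so u'(x) = 6*x*(3*x - 2).
u(x) = -6·x^2·(1 − x) vanishes at x = 0 and x = 1, so u ∈ H^1_0(0, 1). Differentiate via the product rule and integrate the resulting polynomials term by term.
  ∫_0^1 u² dx = ∫_0^1 (36*x^6 - 72*x^5 + 36*x^4) dx. Term by term:
    ∫_0^1 36*x^6 dx = 36/7;  ∫_0^1 -72*x^5 dx = -12;  ∫_0^1 36*x^4 dx = 36/5.
  Sum: 36/7 − 12 + 36/5 = 12/35.
  ∫_0^1 (u')² dx = ∫_0^1 (324*x^4 - 432*x^3 + 144*x^2) dx. Term by term:
    ∫_0^1 324*x^4 dx = 324/5;  ∫_0^1 -432*x^3 dx = -108;  ∫_0^1 144*x^2 dx = 48.
  Sum: 324/5 − 108 + 48 = 24/5.
∫_0^1 u² dx = 12/35, so ||u||_L² = 2*sqrt(105)/35.
∫_0^1 (u')² dx = 24/5, so ||u'||_L² = 2*sqrt(30)/5.
Ratio ||u||_L² / ||u'||_L² = sqrt(14)/14.
Sharp Poincaré constant on H^1_0(0, 1) is C_P = L/π = 1/π, achieved by sin(π·x).
A polynomial bump cannot attain the sharp Poincaré constant (only the first sine eigenfunction does), so the ratio is strictly less than C_P, consistent with ||u||_L² ≤ C_P ||u'||_L².


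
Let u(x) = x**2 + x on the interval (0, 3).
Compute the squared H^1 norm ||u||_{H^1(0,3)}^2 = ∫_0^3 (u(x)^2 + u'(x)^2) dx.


||u||_{H^1}^2 = 1551/10

The H^1 norm (squared) on an interval (0, L) is
  ||u||_{H^1}^2 = ∫_0^L u(x)^2 dx + ∫_0^L u'(x)^2 dx.
Compute u'(x) = 2*x + 1.
Then u(x)^2 = x**4 + 2*x**3 + x**2 and u'(x)^2 = 4*x**2 + 4*x + 1.
Integrate each monomial from 0 to 3 using ∫_0^3 c·x^n dx = c·3^(n+1)/(n+1):
  ∫_0^3 u(x)^2 dx = ∫_0^3 (x^4 + 2*x^3 + x^2) dx. Term by term:
    ∫_0^3 x^4 dx = 243/5;  ∫_0^3 2*x^3 dx = 81/2;  ∫_0^3 x^2 dx = 9.
  Sum: 243/5 + 81/2 + 9 = 981/10.
  ∫_0^3 u'(x)^2 dx = ∫_0^3 (4*x^2 + 4*x + 1) dx. Term by term:
    ∫_0^3 4*x^2 dx = 36;  ∫_0^3 4*x dx = 18;  ∫_0^3 1 dx = 3.
  Sum: 36 + 18 + 3 = 57.
Adding: ||u||_{H^1}^2 = 981/10 + 57 = 1551/10.


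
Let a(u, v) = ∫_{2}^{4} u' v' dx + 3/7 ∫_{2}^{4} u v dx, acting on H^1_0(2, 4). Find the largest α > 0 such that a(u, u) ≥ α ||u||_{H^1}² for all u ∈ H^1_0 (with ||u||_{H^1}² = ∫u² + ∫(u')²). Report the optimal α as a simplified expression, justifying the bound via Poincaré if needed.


α = (12/7 + π^2)/(4 + π^2)

Coercivity of a(·,·) on H^1_0(2, 4) means a(u, u) ≥ α ||u||_{H^1}² for every u ∈ H^1_0.
The interval has length L = 2, and Poincaré/coercivity depend only on L. Here a(u, u) = ∫(u')² + (3/7)·∫u².
Here 0 < c = 3/7 < 1. The condition a(u,u) ≥ α||u||_{H^1}² reads (1−α)∫(u')² ≥ (α−c)∫u². Any admissible α is ≤ 1 (rapidly oscillating u have ∫u²/∫(u')² → 0), and α = 1 would force 0 ≥ (1−c)∫u², impossible since c < 1; so 1−α > 0. By the sharp Poincaré inequality on H^1_0 of an interval of length L, ∫(u')² ≥ (π/L)²∫u² with equality for the first sine mode sin(π(x−x₀)/L) (x₀ the left endpoint), so the inequality holds for all u iff (1−α)(π/L)² ≥ α − c, i.e. α ≤ ((π/L)² + c)/((π/L)² + 1) = (1 + c(L/π)²)/(1 + (L/π)²). With (π/L)² = π^2/4 and c = 3/7, the largest admissible constant is α = ((π/L)² + c)/((π/L)² + 1).
Simplifying, α = (12/7 + π^2)/(4 + π^2).


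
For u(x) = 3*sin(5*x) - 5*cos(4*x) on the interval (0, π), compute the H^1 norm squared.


||u||_{H^1(0,π)}^2 = -1700/3 + 659*π/2

u'(x) = 20*sin(4*x) + 15*cos(5*x).
Expand u² and (u')² and integrate term by term on (0, π), using: for integers n ≥ 1, ∫_0^π sin²(nx) dx = ∫_0^π cos²(nx) dx = π/2; for n ≠ n', ∫_0^π sin(nx)sin(n'x) dx = ∫_0^π cos(nx)cos(n'x) dx = 0; and by product-to-sum, ∫_0^π sin(nx)cos(n'x) dx = ½∫_0^π [sin((n+n')x) + sin((n−n')x)] dx, which is 0 when n+n' is even and 2n/(n²−n'²) when n+n' is odd (it need not vanish on (0, π)).
  u² squared terms: (-5)²·∫cos(4x)² dx = 25·π/2 = 25*π/2;  (3)²·∫sin(5x)² dx = 9·π/2 = 9*π/2.
  u² cross terms: 2·(-5)·(3)·∫cos(4x)·sin(5x) dx = -30·(10/9) = -100/3.
  So ∫_0^π u² dx = 25*π/2 + 9*π/2 − 100/3 = -100/3 + 17*π.
  (u')² squared terms: (15)²·∫cos(5x)² dx = 225·π/2 = 225*π/2;  (20)²·∫sin(4x)² dx = 400·π/2 = 200*π.
  (u')² cross terms: 2·(15)·(20)·∫cos(5x)·sin(4x) dx = 600·(-8/9) = -1600/3.
  So ∫_0^π (u')² dx = 225*π/2 + 200*π − 1600/3 = -1600/3 + 625*π/2.
||u||_{H^1}^2 = (-100/3 + 17*π) + (-1600/3 + 625*π/2) = -1700/3 + 659*π/2.


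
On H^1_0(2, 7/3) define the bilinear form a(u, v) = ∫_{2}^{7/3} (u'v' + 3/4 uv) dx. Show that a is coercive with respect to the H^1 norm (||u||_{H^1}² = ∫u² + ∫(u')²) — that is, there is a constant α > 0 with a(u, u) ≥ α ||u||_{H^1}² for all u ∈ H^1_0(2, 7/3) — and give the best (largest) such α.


α = 3*(1 + 12*π^2)/(4*(1 + 9*π^2))

Coercivity of a(·,·) on H^1_0(2, 7/3) means a(u, u) ≥ α ||u||_{H^1}² for every u ∈ H^1_0.
The interval has length L = 1/3, and Poincaré/coercivity depend only on L. Here a(u, u) = ∫(u')² + (3/4)·∫u².
Here 0 < c = 3/4 < 1. The condition a(u,u) ≥ α||u||_{H^1}² reads (1−α)∫(u')² ≥ (α−c)∫u². Any admissible α is ≤ 1 (rapidly oscillating u have ∫u²/∫(u')² → 0), and α = 1 would force 0 ≥ (1−c)∫u², impossible since c < 1; so 1−α > 0. By the sharp Poincaré inequality on H^1_0 of an interval of length L, ∫(u')² ≥ (π/L)²∫u² with equality for the first sine mode sin(π(x−x₀)/L) (x₀ the left endpoint), so the inequality holds for all u iff (1−α)(π/L)² ≥ α − c, i.e. α ≤ ((π/L)² + c)/((π/L)² + 1) = (1 + c(L/π)²)/(1 + (L/π)²). With (π/L)² = 9*π^2 and c = 3/4, the largest admissible constant is α = ((π/L)² + c)/((π/L)² + 1).
Simplifying, α = 3*(1 + 12*π^2)/(4*(1 + 9*π^2)).


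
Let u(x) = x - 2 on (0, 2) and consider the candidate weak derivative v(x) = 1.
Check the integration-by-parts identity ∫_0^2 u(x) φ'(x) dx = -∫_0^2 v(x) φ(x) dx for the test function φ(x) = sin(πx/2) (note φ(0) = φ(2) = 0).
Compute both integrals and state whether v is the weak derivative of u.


LHS = -4/π, RHS = -4/π. Yes, v = u' weakly.

u(x) = x - 2, classical derivative u'(x) = 1.
φ(x) = sin(πx/2), so φ'(x) = π*cos(π*x/2)/2.
Note φ(0) = φ(2) = 0, so the boundary term u·φ vanishes.
LHS = ∫_0^2 u(x) φ'(x) dx = ∫_0^2 (π*x*cos(π*x/2)/2 - π*cos(π*x/2)) dx. Term by term:
  ∫_0^2 -π*cos(π*x/2) dx = 0;  ∫_0^2 π*x*cos(π*x/2)/2 dx = -4/π.
Sum: 0 − 4/π = -4/π.
So LHS = -4/π.
∫_0^2 v(x) φ(x) dx = ∫_0^2 (sin(π*x/2)) dx. Term by term:
  ∫_0^2 sin(π*x/2) dx = 4/π.
So RHS = -∫_0^2 v(x) φ(x) dx = -4/π.
LHS = RHS, so the identity holds for this test φ.
Moreover u is smooth here and v(x) = u'(x) = 1 pointwise, so the identity holds for every test function. Hence v is the weak derivative of u.


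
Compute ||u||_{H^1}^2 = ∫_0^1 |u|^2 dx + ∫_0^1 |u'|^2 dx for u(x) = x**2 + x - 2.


||u||_{H^1}^2 = 181/30

The H^1 norm (squared) on an interval (0, L) is
  ||u||_{H^1}^2 = ∫_0^L u(x)^2 dx + ∫_0^L u'(x)^2 dx.
Compute u'(x) = 2*x + 1.
Then u(x)^2 = x**4 + 2*x**3 - 3*x**2 - 4*x + 4 and u'(x)^2 = 4*x**2 + 4*x + 1.
Integrate each monomial from 0 to 1 using ∫_0^1 c·x^n dx = c·1^(n+1)/(n+1):
  ∫_0^1 u(x)^2 dx = ∫_0^1 (x^4 + 2*x^3 - 3*x^2 - 4*x + 4) dx. Term by term:
    ∫_0^1 x^4 dx = 1/5;  ∫_0^1 2*x^3 dx = 1/2;  ∫_0^1 -3*x^2 dx = -1;
    ∫_0^1 -4*x dx = -2;  ∫_0^1 4 dx = 4.
  Sum: 1/5 + 1/2 − 1 − 2 + 4 = 17/10.
  ∫_0^1 u'(x)^2 dx = ∫_0^1 (4*x^2 + 4*x + 1) dx. Term by term:
    ∫_0^1 4*x^2 dx = 4/3;  ∫_0^1 4*x dx = 2;  ∫_0^1 1 dx = 1.
  Sum: 4/3 + 2 + 1 = 13/3.
Adding: ||u||_{H^1}^2 = 17/10 + 13/3 = 181/30.


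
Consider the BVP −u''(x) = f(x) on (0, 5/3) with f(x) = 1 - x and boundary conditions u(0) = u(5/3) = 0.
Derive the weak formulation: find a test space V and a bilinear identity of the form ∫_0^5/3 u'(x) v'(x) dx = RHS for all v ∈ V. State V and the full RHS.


V = H^1_0(0, 5/3) (so v(0) = v(5/3) = 0); weak form: ∫_0^5/3 u'v' dx = ∫_0^5/3 (1 - x) v dx for all v ∈ V.

Multiply both sides by a test function v and integrate from 0 to 5/3:
  ∫_0^5/3 −u''(x) v(x) dx = ∫_0^5/3 f(x) v(x) dx.
Integrate the LHS by parts once:
  ∫_0^5/3 −u'' v dx = −[u'(x) v(x)]_0^5/3 + ∫_0^5/3 u'(x) v'(x) dx.
Thus ∫_0^5/3 u'(x) v'(x) dx = ∫_0^5/3 f(x) v(x) dx + [u'(x) v(x)]_0^5/3.
Choose V so that boundary terms are either known or forced to vanish.
u is Dirichlet: u(0) = u(5/3) = 0. Let V = H^1_0(0, 5/3); then v(0) = v(5/3) = 0, and [u' v]_0^5/3 = 0.
Weak formulation: find u (satisfying any essential BC) such that ∫_0^5/3 u'(x) v'(x) dx = ∫_0^5/3 f v dx for all v ∈ V.
Substituting f(x) = 1 - x, the right-hand side is ∫_0^5/3 (1 - x) v dx.


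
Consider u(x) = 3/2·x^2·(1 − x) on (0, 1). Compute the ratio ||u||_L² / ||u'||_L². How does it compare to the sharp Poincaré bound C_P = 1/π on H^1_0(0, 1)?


||u||_L² / ||u'||_L² = sqrt(14)/14 < C_P = 1/π.

u(x) = 3/2·x^2·(1 − x), so u'(x) = 3*x*(2 - 3*x)/2.
u(x) = 3/2·x^2·(1 − x) vanishes at x = 0 and x = 1, so u ∈ H^1_0(0, 1). Differentiate via the product rule and integrate the resulting polynomials term by term.
  ∫_0^1 u² dx = ∫_0^1 (9*x^6/4 - 9*x^5/2 + 9*x^4/4) dx. Term by term:
    ∫_0^1 9*x^6/4 dx = 9/28;  ∫_0^1 -9*x^5/2 dx = -3/4;  ∫_0^1 9*x^4/4 dx = 9/20.
  Sum: 9/28 − 3/4 + 9/20 = 3/140.
  ∫_0^1 (u')² dx = ∫_0^1 (81*x^4/4 - 27*x^3 + 9*x^2) dx. Term by term:
    ∫_0^1 81*x^4/4 dx = 81/20;  ∫_0^1 -27*x^3 dx = -27/4;  ∫_0^1 9*x^2 dx = 3.
  Sum: 81/20 − 27/4 + 3 = 3/10.
∫_0^1 u² dx = 3/140, so ||u||_L² = sqrt(105)/70.
∫_0^1 (u')² dx = 3/10, so ||u'||_L² = sqrt(30)/10.
Ratio ||u||_L² / ||u'||_L² = sqrt(14)/14.
Sharp Poincaré constant on H^1_0(0, 1) is C_P = L/π = 1/π, achieved by sin(π·x).
A polynomial bump cannot attain the sharp Poincaré constant (only the first sine eigenfunction does), so the ratio is strictly less than C_P, consistent with ||u||_L² ≤ C_P ||u'||_L².


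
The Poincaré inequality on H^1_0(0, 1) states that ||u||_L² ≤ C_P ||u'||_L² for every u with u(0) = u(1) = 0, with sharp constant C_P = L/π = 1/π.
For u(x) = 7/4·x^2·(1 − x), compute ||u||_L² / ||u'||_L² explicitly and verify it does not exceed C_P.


||u||_L² / ||u'||_L² = sqrt(14)/14 < C_P = 1/π.

u(x) = 7/4·x^2·(1 − x), so u'(x) = 7*x*(2 - 3*x)/4.
u(x) = 7/4·x^2·(1 − x) vanishes at x = 0 and x = 1, so u ∈ H^1_0(0, 1). Differentiate via the product rule and integrate the resulting polynomials term by term.
  ∫_0^1 u² dx = ∫_0^1 (49*x^6/16 - 49*x^5/8 + 49*x^4/16) dx. Term by term:
    ∫_0^1 49*x^6/16 dx = 7/16;  ∫_0^1 -49*x^5/8 dx = -49/48;  ∫_0^1 49*x^4/16 dx = 49/80.
  Sum: 7/16 − 49/48 + 49/80 = 7/240.
  ∫_0^1 (u')² dx = ∫_0^1 (441*x^4/16 - 147*x^3/4 + 49*x^2/4) dx. Term by term:
    ∫_0^1 441*x^4/16 dx = 441/80;  ∫_0^1 -147*x^3/4 dx = -147/16;  ∫_0^1 49*x^2/4 dx = 49/12.
  Sum: 441/80 − 147/16 + 49/12 = 49/120.
∫_0^1 u² dx = 7/240, so ||u||_L² = sqrt(105)/60.
∫_0^1 (u')² dx = 49/120, so ||u'||_L² = 7*sqrt(30)/60.
Ratio ||u||_L² / ||u'||_L² = sqrt(14)/14.
Sharp Poincaré constant on H^1_0(0, 1) is C_P = L/π = 1/π, achieved by sin(π·x).
A polynomial bump cannot attain the sharp Poincaré constant (only the first sine eigenfunction does), so the ratio is strictly less than C_P, consistent with ||u||_L² ≤ C_P ||u'||_L².


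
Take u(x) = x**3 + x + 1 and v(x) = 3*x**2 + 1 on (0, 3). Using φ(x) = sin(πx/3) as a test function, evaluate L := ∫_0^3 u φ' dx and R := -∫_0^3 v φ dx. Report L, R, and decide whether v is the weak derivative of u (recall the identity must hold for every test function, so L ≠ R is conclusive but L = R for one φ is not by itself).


LHS = -87/π + 324/π^3, RHS = -87/π + 324/π^3. Yes, v = u' weakly.

u(x) = x**3 + x + 1, classical derivative u'(x) = 3*x**2 + 1.
φ(x) = sin(πx/3), so φ'(x) = π*cos(π*x/3)/3.
Note φ(0) = φ(3) = 0, so the boundary term u·φ vanishes.
LHS = ∫_0^3 u(x) φ'(x) dx = ∫_0^3 (π*x^3*cos(π*x/3)/3 + π*x*cos(π*x/3)/3 + π*cos(π*x/3)/3) dx. Term by term:
  ∫_0^3 π*cos(π*x/3)/3 dx = 0;  ∫_0^3 π*x*cos(π*x/3)/3 dx = -6/π;  ∫_0^3 π*x^3*cos(π*x/3)/3 dx = -81/π + 324/π^3.
Sum: 0 − 6/π + -81/π + 324/π^3 = -87/π + 324/π^3.
So LHS = -87/π + 324/π^3.
∫_0^3 v(x) φ(x) dx = ∫_0^3 (3*x^2*sin(π*x/3) + sin(π*x/3)) dx. Term by term:
  ∫_0^3 3*x^2*sin(π*x/3) dx = -324/π^3 + 81/π;  ∫_0^3 sin(π*x/3) dx = 6/π.
Sum: -324/π^3 + 81/π + 6/π = -324/π^3 + 87/π.
So RHS = -∫_0^3 v(x) φ(x) dx = -87/π + 324/π^3.
LHS = RHS, so the identity holds for this test φ.
Moreover u is smooth here and v(x) = u'(x) = 3*x**2 + 1 pointwise, so the identity holds for every test function. Hence v is the weak derivative of u.


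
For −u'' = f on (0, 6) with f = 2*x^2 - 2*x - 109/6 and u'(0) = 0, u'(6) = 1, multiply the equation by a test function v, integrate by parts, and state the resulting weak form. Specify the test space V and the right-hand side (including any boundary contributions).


V = H^1(0, 6) (v unrestricted at boundary; u is determined up to an additive constant); weak form: ∫_0^6 u'v' dx = ∫_0^6 (2*x^2 - 2*x - 109/6) v dx + v(6) for all v ∈ V.

Multiply both sides by a test function v and integrate from 0 to 6:
  ∫_0^6 −u''(x) v(x) dx = ∫_0^6 f(x) v(x) dx.
Integrate the LHS by parts once:
  ∫_0^6 −u'' v dx = −[u'(x) v(x)]_0^6 + ∫_0^6 u'(x) v'(x) dx.
Thus ∫_0^6 u'(x) v'(x) dx = ∫_0^6 f(x) v(x) dx + [u'(x) v(x)]_0^6.
Choose V so that boundary terms are either known or forced to vanish.
u has inhomogeneous Neumann u'(0) = 0, u'(6) = 1. [u' v]_0^6 = (1)·v(6) − (0)·v(0) = v(6). Take V = H^1(0, 6); boundary term becomes part of RHS.
Weak formulation: find u (satisfying any essential BC) such that ∫_0^6 u'(x) v'(x) dx = ∫_0^6 f v dx + v(6) for all v ∈ V (Neumann data are natural BCs: they enter the RHS as boundary terms).
Substituting f(x) = 2*x^2 - 2*x - 109/6, the right-hand side is ∫_0^6 (2*x^2 - 2*x - 109/6) v dx + v(6).
Compatibility check (pure Neumann): taking v ≡ 1 ∈ V gives 0 = ∫_0^6 f dx + (1) − (0), i.e. ∫_0^6 f dx must equal u'(0) − u'(6) = -1. Indeed ∫_0^6 (2*x^2 - 2*x - 109/6) dx = -1, so the data are compatible. The solution is then unique only up to an additive constant (fix it e.g. by requiring ∫_0^6 u dx = 0).


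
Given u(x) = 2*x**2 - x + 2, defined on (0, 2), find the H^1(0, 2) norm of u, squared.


||u||_{H^1}^2 = 934/15

The H^1 norm (squared) on an interval (0, L) is
  ||u||_{H^1}^2 = ∫_0^L u(x)^2 dx + ∫_0^L u'(x)^2 dx.
Compute u'(x) = 4*x - 1.
Then u(x)^2 = 4*x**4 - 4*x**3 + 9*x**2 - 4*x + 4 and u'(x)^2 = 16*x**2 - 8*x + 1.
Integrate each monomial from 0 to 2 using ∫_0^2 c·x^n dx = c·2^(n+1)/(n+1):
  ∫_0^2 u(x)^2 dx = ∫_0^2 (4*x^4 - 4*x^3 + 9*x^2 - 4*x + 4) dx. Term by term:
    ∫_0^2 4*x^4 dx = 128/5;  ∫_0^2 -4*x^3 dx = -16;  ∫_0^2 9*x^2 dx = 24;
    ∫_0^2 -4*x dx = -8;  ∫_0^2 4 dx = 8.
  Sum: 128/5 − 16 + 24 − 8 + 8 = 168/5.
  ∫_0^2 u'(x)^2 dx = ∫_0^2 (16*x^2 - 8*x + 1) dx. Term by term:
    ∫_0^2 16*x^2 dx = 128/3;  ∫_0^2 -8*x dx = -16;  ∫_0^2 1 dx = 2.
  Sum: 128/3 − 16 + 2 = 86/3.
Adding: ||u||_{H^1}^2 = 168/5 + 86/3 = 934/15.


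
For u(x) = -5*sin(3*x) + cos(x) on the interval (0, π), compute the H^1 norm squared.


||u||_{H^1(0,π)}^2 = 126*π

u'(x) = -sin(x) - 15*cos(3*x).
Expand u² and (u')² and integrate term by term on (0, π), using: for integers n ≥ 1, ∫_0^π sin²(nx) dx = ∫_0^π cos²(nx) dx = π/2; for n ≠ n', ∫_0^π sin(nx)sin(n'x) dx = ∫_0^π cos(nx)cos(n'x) dx = 0; and by product-to-sum, ∫_0^π sin(nx)cos(n'x) dx = ½∫_0^π [sin((n+n')x) + sin((n−n')x)] dx, which is 0 when n+n' is even and 2n/(n²−n'²) when n+n' is odd (it need not vanish on (0, π)).
  u² squared terms: (-5)²·∫sin(3x)² dx = 25·π/2 = 25*π/2;  (1)²·∫cos(x)² dx = 1·π/2 = π/2.
  u² cross terms: 2·(-5)·(1)·∫sin(3x)·cos(x) dx = -10·(0) = 0.
  So ∫_0^π u² dx = 25*π/2 + π/2 + 0 = 13*π.
  (u')² squared terms: (-1)²·∫sin(x)² dx = 1·π/2 = π/2;  (-15)²·∫cos(3x)² dx = 225·π/2 = 225*π/2.
  (u')² cross terms: 2·(-1)·(-15)·∫sin(x)·cos(3x) dx = 30·(0) = 0.
  So ∫_0^π (u')² dx = π/2 + 225*π/2 + 0 = 113*π.
||u||_{H^1}^2 = (13*π) + (113*π) = 126*π.


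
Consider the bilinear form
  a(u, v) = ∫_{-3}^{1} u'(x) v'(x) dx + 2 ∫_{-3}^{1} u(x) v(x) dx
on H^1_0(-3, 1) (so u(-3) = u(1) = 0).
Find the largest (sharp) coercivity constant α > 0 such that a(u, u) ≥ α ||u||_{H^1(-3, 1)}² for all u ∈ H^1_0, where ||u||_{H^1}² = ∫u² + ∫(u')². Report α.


α = 1

Coercivity of a(·,·) on H^1_0(-3, 1) means a(u, u) ≥ α ||u||_{H^1}² for every u ∈ H^1_0.
The interval has length L = 4, and Poincaré/coercivity depend only on L. Here a(u, u) = ∫(u')² + (2)·∫u².
Here c = 2 ≥ 1, so a(u,u) = ∫(u')² + c∫u² ≥ ∫(u')² + ∫u² = ||u||_{H^1}², i.e. α = 1 works. No larger α is possible: a(u,u) ≥ α||u||_{H^1}² means (1−α)∫(u')² ≥ (α−c)∫u², and for the modes u_n = sin(nπ(x−x₀)/L) (x₀ the left endpoint) one has ∫u_n²/∫(u_n')² = (L/(nπ))² → 0, so a(u_n,u_n)/||u_n||_{H^1}² → 1. Hence the optimal constant is α = 1.
Therefore α = 1.


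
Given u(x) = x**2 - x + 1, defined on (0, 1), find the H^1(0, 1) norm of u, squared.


||u||_{H^1}^2 = 31/30

The H^1 norm (squared) on an interval (0, L) is
  ||u||_{H^1}^2 = ∫_0^L u(x)^2 dx + ∫_0^L u'(x)^2 dx.
Compute u'(x) = 2*x - 1.
Then u(x)^2 = x**4 - 2*x**3 + 3*x**2 - 2*x + 1 and u'(x)^2 = 4*x**2 - 4*x + 1.
Integrate each monomial from 0 to 1 using ∫_0^1 c·x^n dx = c·1^(n+1)/(n+1):
  ∫_0^1 u(x)^2 dx = ∫_0^1 (x^4 - 2*x^3 + 3*x^2 - 2*x + 1) dx. Term by term:
    ∫_0^1 x^4 dx = 1/5;  ∫_0^1 -2*x^3 dx = -1/2;  ∫_0^1 3*x^2 dx = 1;
    ∫_0^1 -2*x dx = -1;  ∫_0^1 1 dx = 1.
  Sum: 1/5 − 1/2 + 1 − 1 + 1 = 7/10.
  ∫_0^1 u'(x)^2 dx = ∫_0^1 (4*x^2 - 4*x + 1) dx. Term by term:
    ∫_0^1 4*x^2 dx = 4/3;  ∫_0^1 -4*x dx = -2;  ∫_0^1 1 dx = 1.
  Sum: 4/3 − 2 + 1 = 1/3.
Adding: ||u||_{H^1}^2 = 7/10 + 1/3 = 31/30.


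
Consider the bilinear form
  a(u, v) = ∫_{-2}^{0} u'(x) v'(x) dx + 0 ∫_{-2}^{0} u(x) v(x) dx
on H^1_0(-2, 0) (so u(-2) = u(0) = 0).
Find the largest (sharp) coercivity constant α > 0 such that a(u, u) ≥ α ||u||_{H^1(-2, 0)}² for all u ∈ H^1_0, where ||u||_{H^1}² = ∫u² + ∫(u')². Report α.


α = π^2/(4 + π^2)

Coercivity of a(·,·) on H^1_0(-2, 0) means a(u, u) ≥ α ||u||_{H^1}² for every u ∈ H^1_0.
The interval has length L = 2, and Poincaré/coercivity depend only on L. Here a(u, u) = ∫(u')² + (0)·∫u².
Here c = 0, so a(u,u) = ∫(u')² alone. The condition a(u,u) ≥ α||u||_{H^1}² reads (1−α)∫(u')² ≥ (α−c)∫u². Any admissible α is ≤ 1 (rapidly oscillating u have ∫u²/∫(u')² → 0), and α = 1 would force 0 ≥ (1−c)∫u², impossible since c < 1; so 1−α > 0. By the sharp Poincaré inequality on H^1_0 of an interval of length L, ∫(u')² ≥ (π/L)²∫u² with equality for the first sine mode sin(π(x−x₀)/L) (x₀ the left endpoint), so the inequality holds for all u iff (1−α)(π/L)² ≥ α − c, i.e. α ≤ ((π/L)² + c)/((π/L)² + 1) = (1 + c(L/π)²)/(1 + (L/π)²). (Direct route, valid since c ≤ 0: Poincaré gives c∫u² ≥ c(L/π)²∫(u')², so a(u,u) ≥ (1 + c(L/π)²)∫(u')², while ||u||_{H^1}² ≤ (1 + (L/π)²)∫(u')²; dividing yields the same α.) With (π/L)² = π^2/4 and c = 0, the largest admissible constant is α = ((π/L)² + c)/((π/L)² + 1).
Simplifying, α = π^2/(4 + π^2).


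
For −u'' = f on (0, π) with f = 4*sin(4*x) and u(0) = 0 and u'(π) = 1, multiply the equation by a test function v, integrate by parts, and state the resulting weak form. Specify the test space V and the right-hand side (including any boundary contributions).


V = {v ∈ H^1(0, π) : v(0) = 0} (test functions vanish at x = 0 where u is specified); weak form: ∫_0^π u'v' dx = ∫_0^π (4*sin(4*x)) v dx + v(π) for all v ∈ V.

Multiply both sides by a test function v and integrate from 0 to π:
  ∫_0^π −u''(x) v(x) dx = ∫_0^π f(x) v(x) dx.
Integrate the LHS by parts once:
  ∫_0^π −u'' v dx = −[u'(x) v(x)]_0^π + ∫_0^π u'(x) v'(x) dx.
Thus ∫_0^π u'(x) v'(x) dx = ∫_0^π f(x) v(x) dx + [u'(x) v(x)]_0^π.
Choose V so that boundary terms are either known or forced to vanish.
Mixed BC: u(0) = 0 (Dirichlet) and u'(π) = 1 (Neumann). Define V = {v ∈ H^1(0, π) : v(0) = 0}. Then [u' v]_0^π = u'(π)·v(π) − u'(0)·0 = v(π).
Weak formulation: find u (satisfying any essential BC) such that ∫_0^π u'(x) v'(x) dx = ∫_0^π f v dx + v(π) for all v ∈ V (Dirichlet at 0 absorbed into V; Neumann datum at x = π contributes the boundary term).
Substituting f(x) = 4*sin(4*x), the right-hand side is ∫_0^π (4*sin(4*x)) v dx + v(π).


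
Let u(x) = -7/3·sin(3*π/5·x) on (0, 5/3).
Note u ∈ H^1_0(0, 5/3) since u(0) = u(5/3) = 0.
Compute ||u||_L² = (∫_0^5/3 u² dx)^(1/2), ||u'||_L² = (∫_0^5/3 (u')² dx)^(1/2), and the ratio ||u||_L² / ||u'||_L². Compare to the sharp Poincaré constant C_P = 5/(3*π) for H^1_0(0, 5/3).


||u||_L² / ||u'||_L² = 5/(3*π) = C_P.

u(x) = -7/3·sin(3*π/5·x), so u'(x) = -7*π*cos(3*π*x/5)/5.
Writing u(x) = A·sin(kπx/L) with A = -7/3 and k = 1, use ∫_0^L sin²(kπx/L) dx = L/2 and ∫_0^L cos²(kπx/L) dx = L/2.
u² = 49/9·sin²(3*π/5·x) and (u')² = 49*π^2/25·cos²(3*π/5·x), and each of sin², cos² integrates to L/2 = 5/6 over (0, 5/3).
∫_0^5/3 u² dx = 245/54, so ||u||_L² = 7*sqrt(30)/18.
∫_0^5/3 (u')² dx = 49*π^2/30, so ||u'||_L² = 7*sqrt(30)*π/30.
Ratio ||u||_L² / ||u'||_L² = 5/(3*π).
Sharp Poincaré constant on H^1_0(0, 5/3) is C_P = L/π = 5/(3*π), achieved by sin(3*π/5·x).
This is the k = 1 eigenfunction (up to amplitude), so the ratio equals the sharp Poincaré constant exactly.


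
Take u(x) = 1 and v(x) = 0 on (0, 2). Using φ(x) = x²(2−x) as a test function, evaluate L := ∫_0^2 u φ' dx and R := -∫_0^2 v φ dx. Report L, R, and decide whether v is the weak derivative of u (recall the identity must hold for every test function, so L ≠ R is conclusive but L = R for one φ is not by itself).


LHS = 0, RHS = 0. Yes, v = u' weakly.

u(x) = 1, classical derivative u'(x) = 0.
φ(x) = x²(2−x), so φ'(x) = x*(4 - 3*x).
Note φ(0) = φ(2) = 0, so the boundary term u·φ vanishes.
LHS = ∫_0^2 u(x) φ'(x) dx = ∫_0^2 (-3*x^2 + 4*x) dx. Term by term:
  ∫_0^2 -3*x^2 dx = -8;  ∫_0^2 4*x dx = 8.
Sum: -8 + 8 = 0.
So LHS = 0.
∫_0^2 v(x) φ(x) dx = ∫_0^2 (0) dx. Term by term:
  ∫_0^2 0 dx = 0.
So RHS = -∫_0^2 v(x) φ(x) dx = 0.
LHS = RHS, so the identity holds for this test φ.
Moreover u is smooth here and v(x) = u'(x) = 0 pointwise, so the identity holds for every test function. Hence v is the weak derivative of u.


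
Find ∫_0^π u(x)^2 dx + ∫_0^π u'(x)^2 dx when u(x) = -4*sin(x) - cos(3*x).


||u||_{H^1(0,π)}^2 = 21*π

u'(x) = 3*sin(3*x) - 4*cos(x).
Expand u² and (u')² and integrate term by term on (0, π), using: for integers n ≥ 1, ∫_0^π sin²(nx) dx = ∫_0^π cos²(nx) dx = π/2; for n ≠ n', ∫_0^π sin(nx)sin(n'x) dx = ∫_0^π cos(nx)cos(n'x) dx = 0; and by product-to-sum, ∫_0^π sin(nx)cos(n'x) dx = ½∫_0^π [sin((n+n')x) + sin((n−n')x)] dx, which is 0 when n+n' is even and 2n/(n²−n'²) when n+n' is odd (it need not vanish on (0, π)).
  u² squared terms: (-1)²·∫cos(3x)² dx = 1·π/2 = π/2;  (-4)²·∫sin(x)² dx = 16·π/2 = 8*π.
  u² cross terms: 2·(-1)·(-4)·∫cos(3x)·sin(x) dx = 8·(0) = 0.
  So ∫_0^π u² dx = π/2 + 8*π + 0 = 17*π/2.
  (u')² squared terms: (-4)²·∫cos(x)² dx = 16·π/2 = 8*π;  (3)²·∫sin(3x)² dx = 9·π/2 = 9*π/2.
  (u')² cross terms: 2·(-4)·(3)·∫cos(x)·sin(3x) dx = -24·(0) = 0.
  So ∫_0^π (u')² dx = 8*π + 9*π/2 + 0 = 25*π/2.
||u||_{H^1}^2 = (17*π/2) + (25*π/2) = 21*π.


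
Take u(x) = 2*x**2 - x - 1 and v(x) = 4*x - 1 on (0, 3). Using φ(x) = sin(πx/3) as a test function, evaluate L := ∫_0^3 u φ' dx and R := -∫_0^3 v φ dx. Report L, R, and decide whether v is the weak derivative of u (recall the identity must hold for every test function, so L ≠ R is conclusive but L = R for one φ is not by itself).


LHS = -30/π, RHS = -30/π. Yes, v = u' weakly.

u(x) = 2*x**2 - x - 1, classical derivative u'(x) = 4*x - 1.
φ(x) = sin(πx/3), so φ'(x) = π*cos(π*x/3)/3.
Note φ(0) = φ(3) = 0, so the boundary term u·φ vanishes.
LHS = ∫_0^3 u(x) φ'(x) dx = ∫_0^3 (2*π*x^2*cos(π*x/3)/3 - π*x*cos(π*x/3)/3 - π*cos(π*x/3)/3) dx. Term by term:
  ∫_0^3 -π*cos(π*x/3)/3 dx = 0;  ∫_0^3 -π*x*cos(π*x/3)/3 dx = 6/π;  ∫_0^3 2*π*x^2*cos(π*x/3)/3 dx = -36/π.
Sum: 0 + 6/π − 36/π = -30/π.
So LHS = -30/π.
∫_0^3 v(x) φ(x) dx = ∫_0^3 (4*x*sin(π*x/3) - sin(π*x/3)) dx. Term by term:
  ∫_0^3 -sin(π*x/3) dx = -6/π;  ∫_0^3 4*x*sin(π*x/3) dx = 36/π.
Sum: -6/π + 36/π = 30/π.
So RHS = -∫_0^3 v(x) φ(x) dx = -30/π.
LHS = RHS, so the identity holds for this test φ.
Moreover u is smooth here and v(x) = u'(x) = 4*x - 1 pointwise, so the identity holds for every test function. Hence v is the weak derivative of u.


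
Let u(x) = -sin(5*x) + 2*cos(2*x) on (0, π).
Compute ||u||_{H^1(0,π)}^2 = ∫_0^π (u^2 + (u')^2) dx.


||u||_{H^1(0,π)}^2 = -200/21 + 23*π

u'(x) = -4*sin(2*x) - 5*cos(5*x).
Expand u² and (u')² and integrate term by term on (0, π), using: for integers n ≥ 1, ∫_0^π sin²(nx) dx = ∫_0^π cos²(nx) dx = π/2; for n ≠ n', ∫_0^π sin(nx)sin(n'x) dx = ∫_0^π cos(nx)cos(n'x) dx = 0; and by product-to-sum, ∫_0^π sin(nx)cos(n'x) dx = ½∫_0^π [sin((n+n')x) + sin((n−n')x)] dx, which is 0 when n+n' is even and 2n/(n²−n'²) when n+n' is odd (it need not vanish on (0, π)).
  u² squared terms: (-1)²·∫sin(5x)² dx = 1·π/2 = π/2;  (2)²·∫cos(2x)² dx = 4·π/2 = 2*π.
  u² cross terms: 2·(-1)·(2)·∫sin(5x)·cos(2x) dx = -4·(10/21) = -40/21.
  So ∫_0^π u² dx = π/2 + 2*π − 40/21 = -40/21 + 5*π/2.
  (u')² squared terms: (-5)²·∫cos(5x)² dx = 25·π/2 = 25*π/2;  (-4)²·∫sin(2x)² dx = 16·π/2 = 8*π.
  (u')² cross terms: 2·(-5)·(-4)·∫cos(5x)·sin(2x) dx = 40·(-4/21) = -160/21.
  So ∫_0^π (u')² dx = 25*π/2 + 8*π − 160/21 = -160/21 + 41*π/2.
||u||_{H^1}^2 = (-40/21 + 5*π/2) + (-160/21 + 41*π/2) = -200/21 + 23*π.


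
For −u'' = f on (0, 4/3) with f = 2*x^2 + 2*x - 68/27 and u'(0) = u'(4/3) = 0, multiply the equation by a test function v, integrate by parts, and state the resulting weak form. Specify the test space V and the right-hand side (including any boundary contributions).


V = H^1(0, 4/3) (no boundary constraint on v; u is determined up to an additive constant); weak form: ∫_0^4/3 u'v' dx = ∫_0^4/3 (2*x^2 + 2*x - 68/27) v dx for all v ∈ V.

Multiply both sides by a test function v and integrate from 0 to 4/3:
  ∫_0^4/3 −u''(x) v(x) dx = ∫_0^4/3 f(x) v(x) dx.
Integrate the LHS by parts once:
  ∫_0^4/3 −u'' v dx = −[u'(x) v(x)]_0^4/3 + ∫_0^4/3 u'(x) v'(x) dx.
Thus ∫_0^4/3 u'(x) v'(x) dx = ∫_0^4/3 f(x) v(x) dx + [u'(x) v(x)]_0^4/3.
Choose V so that boundary terms are either known or forced to vanish.
u has homogeneous Neumann: u'(0) = u'(4/3) = 0. So [u' v]_0^4/3 = 0·v(4/3) − 0·v(0) = 0 for any v; take V = H^1(0, 4/3).
Weak formulation: find u (satisfying any essential BC) such that ∫_0^4/3 u'(x) v'(x) dx = ∫_0^4/3 f v dx for all v ∈ V (homogeneous Neumann, so boundary terms vanish).
Substituting f(x) = 2*x^2 + 2*x - 68/27, the right-hand side is ∫_0^4/3 (2*x^2 + 2*x - 68/27) v dx.
Compatibility check (pure Neumann): taking v ≡ 1 ∈ V gives 0 = ∫_0^4/3 f dx + (0) − (0), i.e. ∫_0^4/3 f dx must equal u'(0) − u'(4/3) = 0. Indeed ∫_0^4/3 (2*x^2 + 2*x - 68/27) dx = 0, so the data are compatible. The solution is then unique only up to an additive constant (fix it e.g. by requiring ∫_0^4/3 u dx = 0).


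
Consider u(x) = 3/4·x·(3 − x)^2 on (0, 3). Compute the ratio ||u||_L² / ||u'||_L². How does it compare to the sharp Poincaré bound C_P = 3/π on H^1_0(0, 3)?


||u||_L² / ||u'||_L² = 3*sqrt(14)/14 < C_P = 3/π.

u(x) = 3/4·x·(3 − x)^2, so u'(x) = 9*(x - 3)*(x - 1)/4.
u(x) = 3/4·x·(3 − x)^2 vanishes at x = 0 and x = 3, so u ∈ H^1_0(0, 3). Differentiate via the product rule and integrate the resulting polynomials term by term.
  ∫_0^3 u² dx = ∫_0^3 (9*x^6/16 - 27*x^5/4 + 243*x^4/8 - 243*x^3/4 + 729*x^2/16) dx. Term by term:
    ∫_0^3 9*x^6/16 dx = 19683/112;  ∫_0^3 -27*x^5/4 dx = -6561/8;  ∫_0^3 243*x^4/8 dx = 59049/40;
    ∫_0^3 -243*x^3/4 dx = -19683/16;  ∫_0^3 729*x^2/16 dx = 6561/16.
  Sum: 19683/112 − 6561/8 + 59049/40 − 19683/16 + 6561/16 = 6561/560.
  ∫_0^3 (u')² dx = ∫_0^3 (81*x^4/16 - 81*x^3/2 + 891*x^2/8 - 243*x/2 + 729/16) dx. Term by term:
    ∫_0^3 81*x^4/16 dx = 19683/80;  ∫_0^3 -81*x^3/2 dx = -6561/8;  ∫_0^3 891*x^2/8 dx = 8019/8;
    ∫_0^3 -243*x/2 dx = -2187/4;  ∫_0^3 729/16 dx = 2187/16.
  Sum: 19683/80 − 6561/8 + 8019/8 − 2187/4 + 2187/16 = 729/40.
∫_0^3 u² dx = 6561/560, so ||u||_L² = 81*sqrt(35)/140.
∫_0^3 (u')² dx = 729/40, so ||u'||_L² = 27*sqrt(10)/20.
Ratio ||u||_L² / ||u'||_L² = 3*sqrt(14)/14.
Sharp Poincaré constant on H^1_0(0, 3) is C_P = L/π = 3/π, achieved by sin(π/3·x).
A polynomial bump cannot attain the sharp Poincaré constant (only the first sine eigenfunction does), so the ratio is strictly less than C_P, consistent with ||u||_L² ≤ C_P ||u'||_L².


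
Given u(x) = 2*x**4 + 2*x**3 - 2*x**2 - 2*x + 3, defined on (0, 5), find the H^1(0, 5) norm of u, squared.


||u||_{H^1}^2 = 133196495/63

The H^1 norm (squared) on an interval (0, L) is
  ||u||_{H^1}^2 = ∫_0^L u(x)^2 dx + ∫_0^L u'(x)^2 dx.
Compute u'(x) = 8*x**3 + 6*x**2 - 4*x - 2.
Then u(x)^2 = 4*x**8 + 8*x**7 - 4*x**6 - 16*x**5 + 8*x**4 + 20*x**3 - 8*x**2 - 12*x + 9 and u'(x)^2 = 64*x**6 + 96*x**5 - 28*x**4 - 80*x**3 - 8*x**2 + 16*x + 4.
Integrate each monomial from 0 to 5 using ∫_0^5 c·x^n dx = c·5^(n+1)/(n+1):
  ∫_0^5 u(x)^2 dx = ∫_0^5 (4*x^8 + 8*x^7 - 4*x^6 - 16*x^5 + 8*x^4 + 20*x^3 - 8*x^2 - 12*x + 9) dx. Term by term:
    ∫_0^5 4*x^8 dx = 7812500/9;  ∫_0^5 8*x^7 dx = 390625;  ∫_0^5 -4*x^6 dx = -312500/7;
    ∫_0^5 -16*x^5 dx = -125000/3;  ∫_0^5 8*x^4 dx = 5000;  ∫_0^5 20*x^3 dx = 3125;
    ∫_0^5 -8*x^2 dx = -1000/3;  ∫_0^5 -12*x dx = -150;  ∫_0^5 9 dx = 45.
  Sum: 7812500/9 + 390625 − 312500/7 − 125000/3 + 5000 + 3125 − 1000/3 − 150 + 45 = 74343635/63.
  ∫_0^5 u'(x)^2 dx = ∫_0^5 (64*x^6 + 96*x^5 - 28*x^4 - 80*x^3 - 8*x^2 + 16*x + 4) dx. Term by term:
    ∫_0^5 64*x^6 dx = 5000000/7;  ∫_0^5 96*x^5 dx = 250000;  ∫_0^5 -28*x^4 dx = -17500;
    ∫_0^5 -80*x^3 dx = -12500;  ∫_0^5 -8*x^2 dx = -1000/3;  ∫_0^5 16*x dx = 200;
    ∫_0^5 4 dx = 20.
  Sum: 5000000/7 + 250000 − 17500 − 12500 − 1000/3 + 200 + 20 = 19617620/21.
Adding: ||u||_{H^1}^2 = 74343635/63 + 19617620/21 = 133196495/63.


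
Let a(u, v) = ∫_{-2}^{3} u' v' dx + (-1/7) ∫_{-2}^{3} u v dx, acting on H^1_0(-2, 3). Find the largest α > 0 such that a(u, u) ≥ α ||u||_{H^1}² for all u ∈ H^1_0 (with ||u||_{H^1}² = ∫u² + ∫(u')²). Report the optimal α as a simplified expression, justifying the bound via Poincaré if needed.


α = (-25/7 + π^2)/(π^2 + 25)

Coercivity of a(·,·) on H^1_0(-2, 3) means a(u, u) ≥ α ||u||_{H^1}² for every u ∈ H^1_0.
The interval has length L = 5, and Poincaré/coercivity depend only on L. Here a(u, u) = ∫(u')² + (-1/7)·∫u².
Here c = -1/7 < 0 with |c| < (π/L)² = π^2/25, so coercivity still holds. The condition a(u,u) ≥ α||u||_{H^1}² reads (1−α)∫(u')² ≥ (α−c)∫u². Any admissible α is ≤ 1 (rapidly oscillating u have ∫u²/∫(u')² → 0), and α = 1 would force 0 ≥ (1−c)∫u², impossible since c < 1; so 1−α > 0. By the sharp Poincaré inequality on H^1_0 of an interval of length L, ∫(u')² ≥ (π/L)²∫u² with equality for the first sine mode sin(π(x−x₀)/L) (x₀ the left endpoint), so the inequality holds for all u iff (1−α)(π/L)² ≥ α − c, i.e. α ≤ ((π/L)² + c)/((π/L)² + 1) = (1 + c(L/π)²)/(1 + (L/π)²). (Direct route, valid since c ≤ 0: Poincaré gives c∫u² ≥ c(L/π)²∫(u')², so a(u,u) ≥ (1 + c(L/π)²)∫(u')², while ||u||_{H^1}² ≤ (1 + (L/π)²)∫(u')²; dividing yields the same α.) With (π/L)² = π^2/25 and c = -1/7, the largest admissible constant is α = ((π/L)² + c)/((π/L)² + 1).
Simplifying, α = (-25/7 + π^2)/(π^2 + 25).


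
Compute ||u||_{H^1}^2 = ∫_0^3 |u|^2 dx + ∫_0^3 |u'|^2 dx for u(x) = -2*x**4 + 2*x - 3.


||u||_{H^1}^2 = 970467/35

The H^1 norm (squared) on an interval (0, L) is
  ||u||_{H^1}^2 = ∫_0^L u(x)^2 dx + ∫_0^L u'(x)^2 dx.
Compute u'(x) = 2 - 8*x**3.
Then u(x)^2 = 4*x**8 - 8*x**5 + 12*x**4 + 4*x**2 - 12*x + 9 and u'(x)^2 = 64*x**6 - 32*x**3 + 4.
Integrate each monomial from 0 to 3 using ∫_0^3 c·x^n dx = c·3^(n+1)/(n+1):
  ∫_0^3 u(x)^2 dx = ∫_0^3 (4*x^8 - 8*x^5 + 12*x^4 + 4*x^2 - 12*x + 9) dx. Term by term:
    ∫_0^3 4*x^8 dx = 8748;  ∫_0^3 -8*x^5 dx = -972;  ∫_0^3 12*x^4 dx = 2916/5;
    ∫_0^3 4*x^2 dx = 36;  ∫_0^3 -12*x dx = -54;  ∫_0^3 9 dx = 27.
  Sum: 8748 − 972 + 2916/5 + 36 − 54 + 27 = 41841/5.
  ∫_0^3 u'(x)^2 dx = ∫_0^3 (64*x^6 - 32*x^3 + 4) dx. Term by term:
    ∫_0^3 64*x^6 dx = 139968/7;  ∫_0^3 -32*x^3 dx = -648;  ∫_0^3 4 dx = 12.
  Sum: 139968/7 − 648 + 12 = 135516/7.
Adding: ||u||_{H^1}^2 = 41841/5 + 135516/7 = 970467/35.


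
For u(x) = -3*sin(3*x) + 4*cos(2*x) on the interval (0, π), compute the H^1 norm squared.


||u||_{H^1(0,π)}^2 = -144 + 85*π

u'(x) = -8*sin(2*x) - 9*cos(3*x).
Expand u² and (u')² and integrate term by term on (0, π), using: for integers n ≥ 1, ∫_0^π sin²(nx) dx = ∫_0^π cos²(nx) dx = π/2; for n ≠ n', ∫_0^π sin(nx)sin(n'x) dx = ∫_0^π cos(nx)cos(n'x) dx = 0; and by product-to-sum, ∫_0^π sin(nx)cos(n'x) dx = ½∫_0^π [sin((n+n')x) + sin((n−n')x)] dx, which is 0 when n+n' is even and 2n/(n²−n'²) when n+n' is odd (it need not vanish on (0, π)).
  u² squared terms: (-3)²·∫sin(3x)² dx = 9·π/2 = 9*π/2;  (4)²·∫cos(2x)² dx = 16·π/2 = 8*π.
  u² cross terms: 2·(-3)·(4)·∫sin(3x)·cos(2x) dx = -24·(6/5) = -144/5.
  So ∫_0^π u² dx = 9*π/2 + 8*π − 144/5 = -144/5 + 25*π/2.
  (u')² squared terms: (-9)²·∫cos(3x)² dx = 81·π/2 = 81*π/2;  (-8)²·∫sin(2x)² dx = 64·π/2 = 32*π.
  (u')² cross terms: 2·(-9)·(-8)·∫cos(3x)·sin(2x) dx = 144·(-4/5) = -576/5.
  So ∫_0^π (u')² dx = 81*π/2 + 32*π − 576/5 = -576/5 + 145*π/2.
||u||_{H^1}^2 = (-144/5 + 25*π/2) + (-576/5 + 145*π/2) = -144 + 85*π.
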